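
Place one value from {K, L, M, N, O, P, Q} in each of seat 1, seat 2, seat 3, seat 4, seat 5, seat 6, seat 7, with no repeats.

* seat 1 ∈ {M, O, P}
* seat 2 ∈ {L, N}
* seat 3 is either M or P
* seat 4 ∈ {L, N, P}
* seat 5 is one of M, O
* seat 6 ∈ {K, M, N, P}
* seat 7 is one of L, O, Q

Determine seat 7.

The 7 variables together cover exactly {K, L, M, N, O, P, Q} — 7 values for 7 variables — and K appears only in seat 6's list, so seat 6 = K.
The 6 still-open variables together cover exactly {L, M, N, O, P, Q} — 6 values for 6 variables — and Q appears only in seat 7's list, so seat 7 = Q.

Q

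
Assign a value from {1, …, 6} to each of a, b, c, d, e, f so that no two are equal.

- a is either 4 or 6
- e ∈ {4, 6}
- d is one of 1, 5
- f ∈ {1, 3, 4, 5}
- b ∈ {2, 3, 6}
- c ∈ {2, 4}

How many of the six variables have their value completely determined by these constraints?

2

The 2 variables a and e are confined to {4, 6}, which locks those values in; drop them from b, c, f.
c's domain is down to {2}, so c = 2. Strike 2 from b.
b must be 3 (only option left). So f can't be 3.
Determined: b=3, c=2. The other variables each still have more than one consistent value. That makes 2.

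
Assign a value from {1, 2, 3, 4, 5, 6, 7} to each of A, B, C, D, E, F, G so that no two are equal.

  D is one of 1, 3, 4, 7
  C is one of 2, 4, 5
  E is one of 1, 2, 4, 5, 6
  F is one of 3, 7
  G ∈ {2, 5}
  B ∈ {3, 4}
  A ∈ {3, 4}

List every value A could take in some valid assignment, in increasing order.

3, 4

The 7 variables draw from only 7 values {1, 2, 3, 4, 5, 6, 7}, so each is used; only E can be 6, hence E = 6.
The 6 still-open variables draw from only 6 values {1, 2, 3, 4, 5, 7}, so each is used; only D can be 1, hence D = 1.
The 5 still-open variables together cover exactly {2, 3, 4, 5, 7} — 5 values for 5 variables — and 7 appears only in F's list, so F = 7.
The 2 variables A and B are confined to {3, 4}, which locks those values in; drop them from C.
No further eliminations apply; A can still be any of 3, 4.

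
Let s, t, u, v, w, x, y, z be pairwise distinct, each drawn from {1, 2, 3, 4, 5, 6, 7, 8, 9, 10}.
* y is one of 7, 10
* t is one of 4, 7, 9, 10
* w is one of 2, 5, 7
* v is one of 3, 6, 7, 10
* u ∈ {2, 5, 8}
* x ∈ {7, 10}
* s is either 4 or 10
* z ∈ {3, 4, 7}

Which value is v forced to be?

The 2 variables x and y are confined to {7, 10}, which locks those values in; drop them from s, t, v, w, z.
That leaves s = 4. Strike 4 from t, z.
t has just one choice, so t = 9.
That leaves z = 3. So v can't be 3.
So v = 6.

6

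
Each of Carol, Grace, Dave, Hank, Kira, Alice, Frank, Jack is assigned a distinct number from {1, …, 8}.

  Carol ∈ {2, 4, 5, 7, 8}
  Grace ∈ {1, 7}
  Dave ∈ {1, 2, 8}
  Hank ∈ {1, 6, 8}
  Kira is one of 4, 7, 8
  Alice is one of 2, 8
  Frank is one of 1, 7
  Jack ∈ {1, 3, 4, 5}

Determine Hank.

6

The 8 variables draw from only 8 values {1, 2, 3, 4, 5, 6, 7, 8}, so each is used; only Jack can be 3, hence Jack = 3.
The 7 still-open variables draw from only 7 values {1, 2, 4, 5, 6, 7, 8}, so each is used; only Carol can be 5, hence Carol = 5.
The 6 still-open variables draw from only 6 values {1, 2, 4, 6, 7, 8}, so each is used; only Kira can be 4, hence Kira = 4.
The 5 still-open variables draw from only 5 values {1, 2, 6, 7, 8}, so each is used; only Hank can be 6, hence Hank = 6.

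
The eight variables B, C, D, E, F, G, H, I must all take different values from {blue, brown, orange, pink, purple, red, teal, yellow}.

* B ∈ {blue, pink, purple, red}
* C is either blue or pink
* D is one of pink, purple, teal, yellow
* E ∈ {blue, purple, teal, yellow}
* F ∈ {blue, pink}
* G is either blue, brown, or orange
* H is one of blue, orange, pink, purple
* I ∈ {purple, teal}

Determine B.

The 8 variables draw from only 8 values {blue, brown, orange, pink, purple, red, teal, yellow}, so each is used; only G can be brown, hence G = brown.
The 7 still-open variables together cover exactly {blue, orange, pink, purple, red, teal, yellow} — 7 values for 7 variables — and orange appears only in H's list, so H = orange.
The 6 still-open variables together cover exactly {blue, pink, purple, red, teal, yellow} — 6 values for 6 variables — and red appears only in B's list, so B = red.

red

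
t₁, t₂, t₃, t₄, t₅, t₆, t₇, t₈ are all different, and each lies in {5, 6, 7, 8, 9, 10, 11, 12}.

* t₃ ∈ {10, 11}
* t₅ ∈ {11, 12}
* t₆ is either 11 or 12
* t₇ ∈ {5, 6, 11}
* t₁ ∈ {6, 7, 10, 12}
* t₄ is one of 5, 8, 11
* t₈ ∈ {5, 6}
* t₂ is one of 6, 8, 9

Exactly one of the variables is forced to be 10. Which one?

The 8 variables together cover exactly {5, 6, 7, 8, 9, 10, 11, 12} — 8 values for 8 variables — and 7 appears only in t₁'s list, so t₁ = 7.
The 7 still-open variables draw from only 7 values {5, 6, 8, 9, 10, 11, 12}, so each is used; only t₂ can be 9, hence t₂ = 9.
The 6 still-open variables together cover exactly {5, 6, 8, 10, 11, 12} — 6 values for 6 variables — and 8 appears only in t₄'s list, so t₄ = 8.
Among the 5 still-open variables, 10 fits only t₃ (and all 5 values in {5, 6, 10, 11, 12} must be used), so t₃ = 10.

t₃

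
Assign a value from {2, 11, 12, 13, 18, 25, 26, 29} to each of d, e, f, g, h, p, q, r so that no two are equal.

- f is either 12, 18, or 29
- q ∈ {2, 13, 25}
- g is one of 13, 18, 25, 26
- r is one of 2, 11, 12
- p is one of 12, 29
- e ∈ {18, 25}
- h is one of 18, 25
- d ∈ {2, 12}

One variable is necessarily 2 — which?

d

Among the 8 variables, 11 fits only r (and all 8 values in {2, 11, 12, 13, 18, 25, 26, 29} must be used), so r = 11.
Among the 7 still-open variables, 26 fits only g (and all 7 values in {2, 12, 13, 18, 25, 26, 29} must be used), so g = 26.
Among the 6 still-open variables, 13 fits only q (and all 6 values in {2, 12, 13, 18, 25, 29} must be used), so q = 13.
The 5 still-open variables draw from only 5 values {2, 12, 18, 25, 29}, so each is used; only d can be 2, hence d = 2.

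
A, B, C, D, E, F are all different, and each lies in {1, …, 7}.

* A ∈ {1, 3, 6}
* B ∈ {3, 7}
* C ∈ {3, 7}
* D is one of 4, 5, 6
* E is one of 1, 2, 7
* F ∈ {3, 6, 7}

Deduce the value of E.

2

B and C between them cover only {3, 7} — a naked pair. Remove those values from A, E, F.
F has just one choice, so F = 6. Eliminate 6 elsewhere: A, D.
A's domain is down to {1}, so A = 1. Strike 1 from E.
So E = 2.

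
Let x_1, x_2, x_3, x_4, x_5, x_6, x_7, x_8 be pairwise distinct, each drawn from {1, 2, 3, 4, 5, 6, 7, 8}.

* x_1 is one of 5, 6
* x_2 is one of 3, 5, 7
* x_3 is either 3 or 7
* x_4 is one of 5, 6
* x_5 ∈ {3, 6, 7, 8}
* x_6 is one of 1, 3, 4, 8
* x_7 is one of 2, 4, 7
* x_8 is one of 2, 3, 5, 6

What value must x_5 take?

8

Among the 8 variables, 1 fits only x_6 (and all 8 values in {1, 2, 3, 4, 5, 6, 7, 8} must be used), so x_6 = 1.
The 7 still-open variables draw from only 7 values {2, 3, 4, 5, 6, 7, 8}, so each is used; only x_7 can be 4, hence x_7 = 4.
Among the 6 still-open variables, 2 fits only x_8 (and all 6 values in {2, 3, 5, 6, 7, 8} must be used), so x_8 = 2.
The 5 still-open variables draw from only 5 values {3, 5, 6, 7, 8}, so each is used; only x_5 can be 8, hence x_5 = 8.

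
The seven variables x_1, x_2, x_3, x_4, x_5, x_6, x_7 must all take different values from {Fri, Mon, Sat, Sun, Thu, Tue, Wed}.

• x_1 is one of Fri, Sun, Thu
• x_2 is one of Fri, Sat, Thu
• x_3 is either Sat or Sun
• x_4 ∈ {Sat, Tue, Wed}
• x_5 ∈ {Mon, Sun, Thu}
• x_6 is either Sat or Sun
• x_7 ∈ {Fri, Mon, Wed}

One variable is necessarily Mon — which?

Among the 7 variables, Tue fits only x_4 (and all 7 values in {Fri, Mon, Sat, Sun, Thu, Tue, Wed} must be used), so x_4 = Tue.
The 6 still-open variables draw from only 6 values {Fri, Mon, Sat, Sun, Thu, Wed}, so each is used; only x_7 can be Wed, hence x_7 = Wed.
The 5 still-open variables draw from only 5 values {Fri, Mon, Sat, Sun, Thu}, so each is used; only x_5 can be Mon, hence x_5 = Mon.

x_5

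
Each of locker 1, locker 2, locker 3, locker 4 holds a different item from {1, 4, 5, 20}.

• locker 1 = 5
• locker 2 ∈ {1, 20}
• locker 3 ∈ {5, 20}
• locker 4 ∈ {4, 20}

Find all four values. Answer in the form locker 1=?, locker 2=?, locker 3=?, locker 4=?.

locker 1=5, locker 2=1, locker 3=20, locker 4=4

locker 1 must be 5 (only option left). Strike 5 from locker 3.
That leaves locker 3 = 20. So locker 2, locker 4 can't be 20.
That leaves locker 4 = 4.
locker 2's domain is down to {1}, so locker 2 = 1.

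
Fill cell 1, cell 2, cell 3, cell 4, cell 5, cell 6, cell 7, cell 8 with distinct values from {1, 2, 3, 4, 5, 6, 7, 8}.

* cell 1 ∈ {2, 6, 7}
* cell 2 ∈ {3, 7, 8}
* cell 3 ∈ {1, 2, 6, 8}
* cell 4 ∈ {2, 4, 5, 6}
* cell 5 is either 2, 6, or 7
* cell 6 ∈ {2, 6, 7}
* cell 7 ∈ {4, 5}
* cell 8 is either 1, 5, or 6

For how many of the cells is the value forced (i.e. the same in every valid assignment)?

3

The 8 variables together cover exactly {1, 2, 3, 4, 5, 6, 7, 8} — 8 values for 8 variables — and 3 appears only in cell 2's list, so cell 2 = 3.
Among the 7 still-open variables, 8 fits only cell 3 (and all 7 values in {1, 2, 4, 5, 6, 7, 8} must be used), so cell 3 = 8.
Among the 6 still-open variables, 1 fits only cell 8 (and all 6 values in {1, 2, 4, 5, 6, 7} must be used), so cell 8 = 1.
cell 1, cell 5, cell 6 share exactly the 3 values {2, 6, 7}; by pigeonhole those values go to them, so strike 2, 6, 7 from cell 4.
Determined: cell 2=3, cell 3=8, cell 8=1. The other cells each still have more than one consistent value. That makes 3.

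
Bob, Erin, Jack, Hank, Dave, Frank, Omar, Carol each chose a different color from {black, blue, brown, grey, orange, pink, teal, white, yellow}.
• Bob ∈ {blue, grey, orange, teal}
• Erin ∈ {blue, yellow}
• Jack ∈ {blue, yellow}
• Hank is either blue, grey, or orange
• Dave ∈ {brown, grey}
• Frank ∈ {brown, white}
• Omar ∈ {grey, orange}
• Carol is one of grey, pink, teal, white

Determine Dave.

brown

Among the 8 variables, pink fits only Carol (and all 8 values in {blue, brown, grey, orange, pink, teal, white, yellow} must be used), so Carol = pink.
The 7 still-open variables together cover exactly {blue, brown, grey, orange, teal, white, yellow} — 7 values for 7 variables — and teal appears only in Bob's list, so Bob = teal.
The 6 still-open variables draw from only 6 values {blue, brown, grey, orange, white, yellow}, so each is used; only Frank can be white, hence Frank = white.
The 5 still-open variables draw from only 5 values {blue, brown, grey, orange, yellow}, so each is used; only Dave can be brown, hence Dave = brown.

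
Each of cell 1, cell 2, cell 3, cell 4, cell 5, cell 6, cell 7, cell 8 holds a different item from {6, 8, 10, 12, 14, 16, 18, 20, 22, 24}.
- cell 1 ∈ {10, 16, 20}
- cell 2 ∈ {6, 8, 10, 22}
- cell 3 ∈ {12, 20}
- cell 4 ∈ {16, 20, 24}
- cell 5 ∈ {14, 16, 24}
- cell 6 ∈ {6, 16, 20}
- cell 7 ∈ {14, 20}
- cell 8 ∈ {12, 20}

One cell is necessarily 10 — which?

cell 1

The 2 variables cell 3 and cell 8 are confined to {12, 20}, which locks those values in; drop them from cell 1, cell 4, cell 6, cell 7.
cell 7 has just one choice, so cell 7 = 14. So cell 5 can't be 14.
cell 4 and cell 5 between them cover only {16, 24} — a naked pair. Remove those values from cell 1, cell 6.
So 10 goes to cell 1.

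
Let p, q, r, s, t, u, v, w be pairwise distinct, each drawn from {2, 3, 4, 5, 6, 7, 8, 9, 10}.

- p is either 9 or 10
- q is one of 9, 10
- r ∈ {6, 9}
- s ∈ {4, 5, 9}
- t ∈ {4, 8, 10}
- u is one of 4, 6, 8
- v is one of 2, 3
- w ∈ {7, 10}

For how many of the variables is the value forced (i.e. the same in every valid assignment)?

3

p and q share exactly the 2 values {9, 10}; by pigeonhole those values go to them, so strike 9, 10 from r, s, t, w.
That leaves r = 6. Eliminate 6 elsewhere: u.
w must be 7 (only option left).
t and u between them cover only {4, 8} — a naked pair. Remove those values from s.
s has just one choice, so s = 5.
Determined: r=6, s=5, w=7. The other variables each still have more than one consistent value. That makes 3.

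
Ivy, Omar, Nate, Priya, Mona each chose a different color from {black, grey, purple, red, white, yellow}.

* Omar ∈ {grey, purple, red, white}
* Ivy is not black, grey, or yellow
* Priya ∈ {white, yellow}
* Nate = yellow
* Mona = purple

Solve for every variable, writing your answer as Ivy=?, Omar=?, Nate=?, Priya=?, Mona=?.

Nate's domain is down to {yellow}, so Nate = yellow. Remove yellow from Priya.
Priya has just one choice, so Priya = white. Strike white from Ivy, Omar.
Mona must be purple (only option left). Eliminate purple elsewhere: Ivy, Omar.
Ivy must be red (only option left). Strike red from Omar.
Omar has just one choice, so Omar = grey.

Ivy=red, Omar=grey, Nate=yellow, Priya=white, Mona=purple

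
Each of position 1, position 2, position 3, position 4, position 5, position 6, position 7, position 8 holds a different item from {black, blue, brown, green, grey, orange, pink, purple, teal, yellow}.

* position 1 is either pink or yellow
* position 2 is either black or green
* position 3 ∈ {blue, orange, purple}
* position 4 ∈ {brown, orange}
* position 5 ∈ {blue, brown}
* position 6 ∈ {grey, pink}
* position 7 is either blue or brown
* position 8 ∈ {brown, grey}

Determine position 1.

position 5 and position 7 between them cover only {blue, brown} — a naked pair. Remove those values from position 3, position 4, position 8.
position 4's domain is down to {orange}, so position 4 = orange. Strike orange from position 3.
position 8's domain is down to {grey}, so position 8 = grey. Remove grey from position 6.
position 3's domain is down to {purple}, so position 3 = purple.
That leaves position 6 = pink. Eliminate pink elsewhere: position 1.
So position 1 = yellow.

yellow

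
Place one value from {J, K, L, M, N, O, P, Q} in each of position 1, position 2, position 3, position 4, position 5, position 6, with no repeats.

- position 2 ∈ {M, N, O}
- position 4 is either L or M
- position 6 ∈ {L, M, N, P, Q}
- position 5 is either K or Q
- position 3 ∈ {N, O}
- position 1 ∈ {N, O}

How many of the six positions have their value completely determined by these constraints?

2

position 1 and position 3 share exactly the 2 values {N, O}; by pigeonhole those values go to them, so strike N, O from position 2, position 6.
position 2 must be M (only option left). Remove M from position 4, position 6.
position 4 must be L (only option left). Remove L from position 6.
Determined: position 2=M, position 4=L. The other positions each still have more than one consistent value. That makes 2.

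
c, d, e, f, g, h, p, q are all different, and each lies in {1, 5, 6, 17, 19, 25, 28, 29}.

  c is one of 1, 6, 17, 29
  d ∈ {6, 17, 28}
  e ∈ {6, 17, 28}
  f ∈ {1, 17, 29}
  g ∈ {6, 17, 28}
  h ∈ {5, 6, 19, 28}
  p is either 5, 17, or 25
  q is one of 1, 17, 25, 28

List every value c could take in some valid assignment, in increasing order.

The 8 variables together cover exactly {1, 5, 6, 17, 19, 25, 28, 29} — 8 values for 8 variables — and 19 appears only in h's list, so h = 19.
The 7 still-open variables draw from only 7 values {1, 5, 6, 17, 25, 28, 29}, so each is used; only p can be 5, hence p = 5.
The 6 still-open variables draw from only 6 values {1, 6, 17, 25, 28, 29}, so each is used; only q can be 25, hence q = 25.
d, e, g share exactly the 3 values {6, 17, 28}; by pigeonhole those values go to them, so strike 6, 17, 28 from c, f.
No further eliminations apply; c can still be any of 1, 29.

1, 29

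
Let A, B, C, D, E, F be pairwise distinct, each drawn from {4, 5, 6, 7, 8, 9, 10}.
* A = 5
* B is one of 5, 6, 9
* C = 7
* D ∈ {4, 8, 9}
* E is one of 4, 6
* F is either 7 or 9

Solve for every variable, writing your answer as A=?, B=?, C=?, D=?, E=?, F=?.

A=5, B=6, C=7, D=8, E=4, F=9

A must be 5 (only option left). So B can't be 5.
C's domain is down to {7}, so C = 7. Strike 7 from F.
F has just one choice, so F = 9. So B, D can't be 9.
That leaves B = 6. Eliminate 6 elsewhere: E.
That leaves E = 4. Eliminate 4 elsewhere: D.
That leaves D = 8.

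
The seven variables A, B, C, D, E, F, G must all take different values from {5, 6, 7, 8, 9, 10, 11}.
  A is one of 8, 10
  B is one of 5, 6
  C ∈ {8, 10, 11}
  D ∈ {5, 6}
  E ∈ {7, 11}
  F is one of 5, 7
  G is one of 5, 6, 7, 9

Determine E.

11

The 7 variables draw from only 7 values {5, 6, 7, 8, 9, 10, 11}, so each is used; only G can be 9, hence G = 9.
B and D between them cover only {5, 6} — a naked pair. Remove those values from F.
That leaves F = 7. So E can't be 7.
So E = 11.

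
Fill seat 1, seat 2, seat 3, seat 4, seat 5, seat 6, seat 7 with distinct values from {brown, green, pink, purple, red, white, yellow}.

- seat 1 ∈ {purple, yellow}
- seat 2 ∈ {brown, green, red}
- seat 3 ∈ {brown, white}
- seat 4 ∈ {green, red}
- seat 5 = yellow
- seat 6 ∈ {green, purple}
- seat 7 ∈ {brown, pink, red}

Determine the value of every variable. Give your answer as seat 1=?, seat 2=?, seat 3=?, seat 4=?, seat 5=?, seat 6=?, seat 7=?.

seat 5 has just one choice, so seat 5 = yellow. Strike yellow from seat 1.
seat 1's domain is down to {purple}, so seat 1 = purple. So seat 6 can't be purple.
seat 6 must be green (only option left). Strike green from seat 2, seat 4.
seat 4 has just one choice, so seat 4 = red. So seat 2, seat 7 can't be red.
seat 2 has just one choice, so seat 2 = brown. Strike brown from seat 3, seat 7.
seat 3 has just one choice, so seat 3 = white.
seat 7 must be pink (only option left).

seat 1=purple, seat 2=brown, seat 3=white, seat 4=red, seat 5=yellow, seat 6=green, seat 7=pink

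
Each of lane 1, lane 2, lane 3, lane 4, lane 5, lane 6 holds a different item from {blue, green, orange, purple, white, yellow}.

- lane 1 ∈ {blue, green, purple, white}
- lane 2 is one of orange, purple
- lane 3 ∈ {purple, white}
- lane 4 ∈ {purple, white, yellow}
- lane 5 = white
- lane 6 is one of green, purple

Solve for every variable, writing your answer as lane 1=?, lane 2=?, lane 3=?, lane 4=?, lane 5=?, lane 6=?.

lane 5's domain is down to {white}, so lane 5 = white. So lane 1, lane 3, lane 4 can't be white.
That leaves lane 3 = purple. So lane 1, lane 2, lane 4, lane 6 can't be purple.
lane 4's domain is down to {yellow}, so lane 4 = yellow.
lane 6 must be green (only option left). Remove green from lane 1.
lane 1 must be blue (only option left).
lane 2 has just one choice, so lane 2 = orange.

lane 1=blue, lane 2=orange, lane 3=purple, lane 4=yellow, lane 5=white, lane 6=green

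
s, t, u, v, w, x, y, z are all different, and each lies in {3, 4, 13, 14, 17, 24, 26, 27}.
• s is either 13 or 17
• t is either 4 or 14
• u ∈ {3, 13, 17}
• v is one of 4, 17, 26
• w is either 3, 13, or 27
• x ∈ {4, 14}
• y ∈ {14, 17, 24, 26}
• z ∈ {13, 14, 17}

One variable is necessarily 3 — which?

The 8 variables draw from only 8 values {3, 4, 13, 14, 17, 24, 26, 27}, so each is used; only y can be 24, hence y = 24.
Among the 7 still-open variables, 26 fits only v (and all 7 values in {3, 4, 13, 14, 17, 26, 27} must be used), so v = 26.
The 6 still-open variables draw from only 6 values {3, 4, 13, 14, 17, 27}, so each is used; only w can be 27, hence w = 27.
The 5 still-open variables together cover exactly {3, 4, 13, 14, 17} — 5 values for 5 variables — and 3 appears only in u's list, so u = 3.

u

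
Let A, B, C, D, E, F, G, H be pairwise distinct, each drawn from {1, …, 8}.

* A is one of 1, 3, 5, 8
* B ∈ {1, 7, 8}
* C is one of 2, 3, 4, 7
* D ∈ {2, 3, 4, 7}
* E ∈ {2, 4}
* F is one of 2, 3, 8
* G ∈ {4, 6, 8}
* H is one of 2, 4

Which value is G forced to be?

6

Among the 8 variables, 5 fits only A (and all 8 values in {1, 2, 3, 4, 5, 6, 7, 8} must be used), so A = 5.
The 7 still-open variables together cover exactly {1, 2, 3, 4, 6, 7, 8} — 7 values for 7 variables — and 1 appears only in B's list, so B = 1.
Among the 6 still-open variables, 6 fits only G (and all 6 values in {2, 3, 4, 6, 7, 8} must be used), so G = 6.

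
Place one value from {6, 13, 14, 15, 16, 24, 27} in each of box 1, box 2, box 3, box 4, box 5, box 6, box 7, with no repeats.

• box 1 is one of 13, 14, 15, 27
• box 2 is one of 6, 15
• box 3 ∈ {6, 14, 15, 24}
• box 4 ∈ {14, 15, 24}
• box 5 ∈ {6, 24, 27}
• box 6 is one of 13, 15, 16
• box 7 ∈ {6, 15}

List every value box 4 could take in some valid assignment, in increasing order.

Among the 7 variables, 16 fits only box 6 (and all 7 values in {6, 13, 14, 15, 16, 24, 27} must be used), so box 6 = 16.
The 6 still-open variables draw from only 6 values {6, 13, 14, 15, 24, 27}, so each is used; only box 1 can be 13, hence box 1 = 13.
The 5 still-open variables together cover exactly {6, 14, 15, 24, 27} — 5 values for 5 variables — and 27 appears only in box 5's list, so box 5 = 27.
box 2 and box 7 between them cover only {6, 15} — a naked pair. Remove those values from box 3, box 4.
No further eliminations apply; box 4 can still be any of 14, 24.

14, 24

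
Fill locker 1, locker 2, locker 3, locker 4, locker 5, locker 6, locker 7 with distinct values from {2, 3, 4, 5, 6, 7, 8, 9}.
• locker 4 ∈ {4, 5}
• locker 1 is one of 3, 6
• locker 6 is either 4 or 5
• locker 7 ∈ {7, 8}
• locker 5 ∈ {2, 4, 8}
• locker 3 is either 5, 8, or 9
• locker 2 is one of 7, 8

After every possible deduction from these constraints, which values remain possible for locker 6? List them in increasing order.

4, 5

The 2 variables locker 2 and locker 7 are confined to {7, 8}, which locks those values in; drop them from locker 3, locker 5.
The 2 variables locker 4 and locker 6 are confined to {4, 5}, which locks those values in; drop them from locker 3, locker 5.
That leaves locker 3 = 9.
locker 5's domain is down to {2}, so locker 5 = 2.
No further eliminations apply; locker 6 can still be any of 4, 5.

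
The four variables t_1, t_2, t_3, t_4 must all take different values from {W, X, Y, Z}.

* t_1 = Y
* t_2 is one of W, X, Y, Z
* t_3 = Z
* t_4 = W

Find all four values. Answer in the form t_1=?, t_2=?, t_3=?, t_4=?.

t_1 has just one choice, so t_1 = Y. Remove Y from t_2.
t_3 must be Z (only option left). Remove Z from t_2.
t_4's domain is down to {W}, so t_4 = W. Remove W from t_2.
t_2 has just one choice, so t_2 = X.

t_1=Y, t_2=X, t_3=Z, t_4=W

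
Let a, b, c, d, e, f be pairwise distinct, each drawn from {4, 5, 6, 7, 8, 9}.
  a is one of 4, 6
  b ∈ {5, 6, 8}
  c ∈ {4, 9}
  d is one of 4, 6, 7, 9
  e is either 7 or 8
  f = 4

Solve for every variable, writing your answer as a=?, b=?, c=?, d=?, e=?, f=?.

a=6, b=5, c=9, d=7, e=8, f=4

f's domain is down to {4}, so f = 4. Eliminate 4 elsewhere: a, c, d.
a must be 6 (only option left). Strike 6 from b, d.
c has just one choice, so c = 9. So d can't be 9.
d has just one choice, so d = 7. Strike 7 from e.
That leaves e = 8. Eliminate 8 elsewhere: b.
b must be 5 (only option left).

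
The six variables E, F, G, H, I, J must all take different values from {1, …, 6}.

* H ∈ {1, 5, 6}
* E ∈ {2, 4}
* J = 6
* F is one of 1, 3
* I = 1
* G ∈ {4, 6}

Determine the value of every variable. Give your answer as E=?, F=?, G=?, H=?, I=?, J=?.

E=2, F=3, G=4, H=5, I=1, J=6

I's domain is down to {1}, so I = 1. So F, H can't be 1.
J's domain is down to {6}, so J = 6. Remove 6 from G, H.
F must be 3 (only option left).
G's domain is down to {4}, so G = 4. Eliminate 4 elsewhere: E.
H's domain is down to {5}, so H = 5.
E's domain is down to {2}, so E = 2.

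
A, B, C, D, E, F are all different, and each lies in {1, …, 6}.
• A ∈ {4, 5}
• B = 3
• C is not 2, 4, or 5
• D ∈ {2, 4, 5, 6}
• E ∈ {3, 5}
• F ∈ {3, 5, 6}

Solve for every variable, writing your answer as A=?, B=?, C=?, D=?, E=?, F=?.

A=4, B=3, C=1, D=2, E=5, F=6

B must be 3 (only option left). So C, E, F can't be 3.
E must be 5 (only option left). Strike 5 from A, D, F.
F has just one choice, so F = 6. So C, D can't be 6.
That leaves A = 4. Eliminate 4 elsewhere: D.
That leaves C = 1.
D must be 2 (only option left).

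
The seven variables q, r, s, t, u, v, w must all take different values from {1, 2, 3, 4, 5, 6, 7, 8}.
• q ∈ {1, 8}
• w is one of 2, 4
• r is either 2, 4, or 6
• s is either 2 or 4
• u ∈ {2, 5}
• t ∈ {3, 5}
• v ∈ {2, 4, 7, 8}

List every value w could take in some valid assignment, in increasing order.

2, 4

s and w share exactly the 2 values {2, 4}; by pigeonhole those values go to them, so strike 2, 4 from r, u, v.
r must be 6 (only option left).
u must be 5 (only option left). Strike 5 from t.
t must be 3 (only option left).
No further eliminations apply; w can still be any of 2, 4.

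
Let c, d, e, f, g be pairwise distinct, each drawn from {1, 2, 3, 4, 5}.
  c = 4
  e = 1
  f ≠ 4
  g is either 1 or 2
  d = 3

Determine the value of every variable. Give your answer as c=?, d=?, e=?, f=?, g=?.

c=4, d=3, e=1, f=5, g=2

c must be 4 (only option left).
d must be 3 (only option left). Eliminate 3 elsewhere: f.
e must be 1 (only option left). Remove 1 from f, g.
g must be 2 (only option left). Remove 2 from f.
f must be 5 (only option left).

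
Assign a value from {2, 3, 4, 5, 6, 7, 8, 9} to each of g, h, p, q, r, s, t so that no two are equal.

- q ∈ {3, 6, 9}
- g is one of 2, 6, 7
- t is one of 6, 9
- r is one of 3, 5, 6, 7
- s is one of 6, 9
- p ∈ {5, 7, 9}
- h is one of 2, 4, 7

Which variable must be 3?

q

Among the 7 variables, 4 fits only h (and all 7 values in {2, 3, 4, 5, 6, 7, 9} must be used), so h = 4.
The 6 still-open variables draw from only 6 values {2, 3, 5, 6, 7, 9}, so each is used; only g can be 2, hence g = 2.
The 2 variables s and t are confined to {6, 9}, which locks those values in; drop them from p, q, r.
So 3 goes to q.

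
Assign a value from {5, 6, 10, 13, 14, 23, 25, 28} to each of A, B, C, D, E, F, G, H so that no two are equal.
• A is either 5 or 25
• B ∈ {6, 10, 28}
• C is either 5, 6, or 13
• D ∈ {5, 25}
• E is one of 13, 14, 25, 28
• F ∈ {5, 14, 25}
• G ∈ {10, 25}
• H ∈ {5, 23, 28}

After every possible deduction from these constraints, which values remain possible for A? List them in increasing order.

The 8 variables together cover exactly {5, 6, 10, 13, 14, 23, 25, 28} — 8 values for 8 variables — and 23 appears only in H's list, so H = 23.
The 2 variables A and D are confined to {5, 25}, which locks those values in; drop them from C, E, F, G.
F's domain is down to {14}, so F = 14. Remove 14 from E.
G has just one choice, so G = 10. So B can't be 10.
No further eliminations apply; A can still be any of 5, 25.

5, 25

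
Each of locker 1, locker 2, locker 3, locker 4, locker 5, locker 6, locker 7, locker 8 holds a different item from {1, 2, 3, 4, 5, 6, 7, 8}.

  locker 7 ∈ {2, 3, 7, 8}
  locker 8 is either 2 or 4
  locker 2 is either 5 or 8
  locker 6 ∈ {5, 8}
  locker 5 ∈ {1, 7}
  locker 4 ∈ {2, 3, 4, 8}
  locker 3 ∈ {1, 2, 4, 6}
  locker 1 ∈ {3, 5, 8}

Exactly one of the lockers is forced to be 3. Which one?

Among the 8 variables, 6 fits only locker 3 (and all 8 values in {1, 2, 3, 4, 5, 6, 7, 8} must be used), so locker 3 = 6.
The 7 still-open variables draw from only 7 values {1, 2, 3, 4, 5, 7, 8}, so each is used; only locker 5 can be 1, hence locker 5 = 1.
Among the 6 still-open variables, 7 fits only locker 7 (and all 6 values in {2, 3, 4, 5, 7, 8} must be used), so locker 7 = 7.
locker 2 and locker 6 share exactly the 2 values {5, 8}; by pigeonhole those values go to them, so strike 5, 8 from locker 1, locker 4.
So 3 goes to locker 1.

locker 1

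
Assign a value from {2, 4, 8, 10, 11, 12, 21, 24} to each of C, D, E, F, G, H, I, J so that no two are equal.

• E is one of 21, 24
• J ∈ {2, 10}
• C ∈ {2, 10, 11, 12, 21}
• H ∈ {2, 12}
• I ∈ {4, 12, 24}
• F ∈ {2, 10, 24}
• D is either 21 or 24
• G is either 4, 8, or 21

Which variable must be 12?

H

Among the 8 variables, 8 fits only G (and all 8 values in {2, 4, 8, 10, 11, 12, 21, 24} must be used), so G = 8.
Among the 7 still-open variables, 4 fits only I (and all 7 values in {2, 4, 10, 11, 12, 21, 24} must be used), so I = 4.
Among the 6 still-open variables, 11 fits only C (and all 6 values in {2, 10, 11, 12, 21, 24} must be used), so C = 11.
The 5 still-open variables together cover exactly {2, 10, 12, 21, 24} — 5 values for 5 variables — and 12 appears only in H's list, so H = 12.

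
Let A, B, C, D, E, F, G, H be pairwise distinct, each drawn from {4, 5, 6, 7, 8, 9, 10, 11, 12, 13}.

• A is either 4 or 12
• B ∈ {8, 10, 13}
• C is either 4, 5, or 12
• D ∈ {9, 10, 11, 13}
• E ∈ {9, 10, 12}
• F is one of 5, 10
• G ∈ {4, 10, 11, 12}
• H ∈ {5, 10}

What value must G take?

11

Among the 8 variables, 8 fits only B (and all 8 values in {4, 5, 8, 9, 10, 11, 12, 13} must be used), so B = 8.
Among the 7 still-open variables, 13 fits only D (and all 7 values in {4, 5, 9, 10, 11, 12, 13} must be used), so D = 13.
Among the 6 still-open variables, 9 fits only E (and all 6 values in {4, 5, 9, 10, 11, 12} must be used), so E = 9.
Among the 5 still-open variables, 11 fits only G (and all 5 values in {4, 5, 10, 11, 12} must be used), so G = 11.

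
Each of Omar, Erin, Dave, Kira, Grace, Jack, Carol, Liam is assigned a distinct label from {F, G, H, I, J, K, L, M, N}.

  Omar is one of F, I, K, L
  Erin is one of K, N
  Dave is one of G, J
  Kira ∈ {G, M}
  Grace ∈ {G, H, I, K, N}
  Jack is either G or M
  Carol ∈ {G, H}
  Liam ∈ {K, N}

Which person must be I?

The 2 variables Erin and Liam are confined to {K, N}, which locks those values in; drop them from Omar, Grace.
The 2 variables Kira and Jack are confined to {G, M}, which locks those values in; drop them from Dave, Grace, Carol.
Dave's domain is down to {J}, so Dave = J.
Carol has just one choice, so Carol = H. Eliminate H elsewhere: Grace.
So I goes to Grace.

Grace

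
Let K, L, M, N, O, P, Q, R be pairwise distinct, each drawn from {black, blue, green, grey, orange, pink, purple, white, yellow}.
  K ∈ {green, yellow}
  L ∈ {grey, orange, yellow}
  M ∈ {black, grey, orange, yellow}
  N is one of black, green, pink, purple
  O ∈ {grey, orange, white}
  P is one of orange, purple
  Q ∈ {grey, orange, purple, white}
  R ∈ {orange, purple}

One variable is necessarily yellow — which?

Among the 8 variables, pink fits only N (and all 8 values in {black, green, grey, orange, pink, purple, white, yellow} must be used), so N = pink.
The 7 still-open variables together cover exactly {black, green, grey, orange, purple, white, yellow} — 7 values for 7 variables — and black appears only in M's list, so M = black.
Among the 6 still-open variables, green fits only K (and all 6 values in {green, grey, orange, purple, white, yellow} must be used), so K = green.
Among the 5 still-open variables, yellow fits only L (and all 5 values in {grey, orange, purple, white, yellow} must be used), so L = yellow.

L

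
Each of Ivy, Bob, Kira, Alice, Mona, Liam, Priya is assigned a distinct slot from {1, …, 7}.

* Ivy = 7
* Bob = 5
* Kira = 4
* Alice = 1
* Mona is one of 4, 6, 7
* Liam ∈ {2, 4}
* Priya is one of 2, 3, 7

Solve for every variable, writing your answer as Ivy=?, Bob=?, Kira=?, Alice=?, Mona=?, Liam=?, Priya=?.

Ivy=7, Bob=5, Kira=4, Alice=1, Mona=6, Liam=2, Priya=3

Ivy must be 7 (only option left). So Mona, Priya can't be 7.
Bob must be 5 (only option left).
Kira has just one choice, so Kira = 4. Strike 4 from Mona, Liam.
Alice has just one choice, so Alice = 1.
Mona's domain is down to {6}, so Mona = 6.
That leaves Liam = 2. So Priya can't be 2.
Priya has just one choice, so Priya = 3.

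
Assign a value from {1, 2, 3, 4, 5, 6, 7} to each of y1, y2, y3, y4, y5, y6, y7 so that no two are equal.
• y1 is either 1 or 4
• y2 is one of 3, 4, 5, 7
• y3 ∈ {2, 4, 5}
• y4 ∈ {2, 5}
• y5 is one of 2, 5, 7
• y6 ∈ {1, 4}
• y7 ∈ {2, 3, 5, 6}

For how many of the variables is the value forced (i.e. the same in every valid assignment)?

3

The 7 variables draw from only 7 values {1, 2, 3, 4, 5, 6, 7}, so each is used; only y7 can be 6, hence y7 = 6.
The 6 still-open variables together cover exactly {1, 2, 3, 4, 5, 7} — 6 values for 6 variables — and 3 appears only in y2's list, so y2 = 3.
Among the 5 still-open variables, 7 fits only y5 (and all 5 values in {1, 2, 4, 5, 7} must be used), so y5 = 7.
The 2 variables y1 and y6 are confined to {1, 4}, which locks those values in; drop them from y3.
Determined: y2=3, y5=7, y7=6. The other variables each still have more than one consistent value. That makes 3.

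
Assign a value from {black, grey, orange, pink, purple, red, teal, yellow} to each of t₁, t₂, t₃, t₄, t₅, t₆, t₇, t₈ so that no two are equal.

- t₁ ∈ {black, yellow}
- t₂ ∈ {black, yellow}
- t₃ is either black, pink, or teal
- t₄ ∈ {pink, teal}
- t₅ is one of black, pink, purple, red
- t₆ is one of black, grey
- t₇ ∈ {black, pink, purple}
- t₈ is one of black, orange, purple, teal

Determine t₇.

Among the 8 variables, grey fits only t₆ (and all 8 values in {black, grey, orange, pink, purple, red, teal, yellow} must be used), so t₆ = grey.
The 7 still-open variables draw from only 7 values {black, orange, pink, purple, red, teal, yellow}, so each is used; only t₈ can be orange, hence t₈ = orange.
The 6 still-open variables together cover exactly {black, pink, purple, red, teal, yellow} — 6 values for 6 variables — and red appears only in t₅'s list, so t₅ = red.
The 5 still-open variables draw from only 5 values {black, pink, purple, teal, yellow}, so each is used; only t₇ can be purple, hence t₇ = purple.

purple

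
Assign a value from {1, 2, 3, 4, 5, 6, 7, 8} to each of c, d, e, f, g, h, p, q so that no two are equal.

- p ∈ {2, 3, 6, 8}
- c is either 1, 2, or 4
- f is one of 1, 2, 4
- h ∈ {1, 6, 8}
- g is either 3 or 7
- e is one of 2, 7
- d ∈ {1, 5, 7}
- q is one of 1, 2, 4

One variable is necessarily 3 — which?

Among the 8 variables, 5 fits only d (and all 8 values in {1, 2, 3, 4, 5, 6, 7, 8} must be used), so d = 5.
The 3 variables c, f, q are confined to {1, 2, 4}, which locks those values in; drop them from e, h, p.
e must be 7 (only option left). Eliminate 7 elsewhere: g.
So 3 goes to g.

g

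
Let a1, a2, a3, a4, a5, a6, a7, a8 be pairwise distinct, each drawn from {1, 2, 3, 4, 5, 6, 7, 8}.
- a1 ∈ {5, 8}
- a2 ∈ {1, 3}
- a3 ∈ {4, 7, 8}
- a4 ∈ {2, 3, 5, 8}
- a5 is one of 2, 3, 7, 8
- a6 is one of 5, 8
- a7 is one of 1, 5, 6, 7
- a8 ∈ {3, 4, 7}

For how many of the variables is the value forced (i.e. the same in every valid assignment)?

The 8 variables together cover exactly {1, 2, 3, 4, 5, 6, 7, 8} — 8 values for 8 variables — and 6 appears only in a7's list, so a7 = 6.
Among the 7 still-open variables, 1 fits only a2 (and all 7 values in {1, 2, 3, 4, 5, 7, 8} must be used), so a2 = 1.
a1 and a6 share exactly the 2 values {5, 8}; by pigeonhole those values go to them, so strike 5, 8 from a3, a4, a5.
Determined: a2=1, a7=6. The other variables each still have more than one consistent value. That makes 2.

2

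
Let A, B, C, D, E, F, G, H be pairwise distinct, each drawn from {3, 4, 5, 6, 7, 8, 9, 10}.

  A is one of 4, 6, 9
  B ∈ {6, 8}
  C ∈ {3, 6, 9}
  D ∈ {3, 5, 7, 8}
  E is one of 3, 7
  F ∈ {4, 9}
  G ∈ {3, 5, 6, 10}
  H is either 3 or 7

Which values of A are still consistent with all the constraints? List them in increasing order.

4, 6, 9

Among the 8 variables, 10 fits only G (and all 8 values in {3, 4, 5, 6, 7, 8, 9, 10} must be used), so G = 10.
Among the 7 still-open variables, 5 fits only D (and all 7 values in {3, 4, 5, 6, 7, 8, 9} must be used), so D = 5.
The 6 still-open variables together cover exactly {3, 4, 6, 7, 8, 9} — 6 values for 6 variables — and 8 appears only in B's list, so B = 8.
E and H share exactly the 2 values {3, 7}; by pigeonhole those values go to them, so strike 3, 7 from C.
No further eliminations apply; A can still be any of 4, 6, 9.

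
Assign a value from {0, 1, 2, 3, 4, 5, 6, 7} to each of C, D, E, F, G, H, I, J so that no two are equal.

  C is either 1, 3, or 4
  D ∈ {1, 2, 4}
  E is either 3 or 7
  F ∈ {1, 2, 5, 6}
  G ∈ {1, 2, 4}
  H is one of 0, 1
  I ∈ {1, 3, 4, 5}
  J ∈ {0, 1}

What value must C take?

3

The 8 variables together cover exactly {0, 1, 2, 3, 4, 5, 6, 7} — 8 values for 8 variables — and 6 appears only in F's list, so F = 6.
The 7 still-open variables together cover exactly {0, 1, 2, 3, 4, 5, 7} — 7 values for 7 variables — and 5 appears only in I's list, so I = 5.
Among the 6 still-open variables, 7 fits only E (and all 6 values in {0, 1, 2, 3, 4, 7} must be used), so E = 7.
The 5 still-open variables together cover exactly {0, 1, 2, 3, 4} — 5 values for 5 variables — and 3 appears only in C's list, so C = 3.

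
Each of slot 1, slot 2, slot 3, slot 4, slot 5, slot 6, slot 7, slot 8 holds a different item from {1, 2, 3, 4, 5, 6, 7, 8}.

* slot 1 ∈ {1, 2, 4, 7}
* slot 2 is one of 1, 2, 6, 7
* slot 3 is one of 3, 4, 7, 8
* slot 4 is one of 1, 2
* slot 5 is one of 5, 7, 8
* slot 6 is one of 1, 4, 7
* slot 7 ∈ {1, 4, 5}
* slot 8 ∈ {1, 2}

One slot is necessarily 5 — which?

slot 7

The 8 variables draw from only 8 values {1, 2, 3, 4, 5, 6, 7, 8}, so each is used; only slot 3 can be 3, hence slot 3 = 3.
The 7 still-open variables draw from only 7 values {1, 2, 4, 5, 6, 7, 8}, so each is used; only slot 2 can be 6, hence slot 2 = 6.
Among the 6 still-open variables, 8 fits only slot 5 (and all 6 values in {1, 2, 4, 5, 7, 8} must be used), so slot 5 = 8.
The 5 still-open variables draw from only 5 values {1, 2, 4, 5, 7}, so each is used; only slot 7 can be 5, hence slot 7 = 5.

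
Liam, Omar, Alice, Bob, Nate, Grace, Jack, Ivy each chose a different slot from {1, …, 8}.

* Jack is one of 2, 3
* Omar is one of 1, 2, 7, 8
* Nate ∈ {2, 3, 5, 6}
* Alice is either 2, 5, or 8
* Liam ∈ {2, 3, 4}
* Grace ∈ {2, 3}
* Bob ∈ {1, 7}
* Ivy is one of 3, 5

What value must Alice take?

8

The 8 variables together cover exactly {1, 2, 3, 4, 5, 6, 7, 8} — 8 values for 8 variables — and 4 appears only in Liam's list, so Liam = 4.
Among the 7 still-open variables, 6 fits only Nate (and all 7 values in {1, 2, 3, 5, 6, 7, 8} must be used), so Nate = 6.
Grace and Jack share exactly the 2 values {2, 3}; by pigeonhole those values go to them, so strike 2, 3 from Omar, Alice, Ivy.
Ivy's domain is down to {5}, so Ivy = 5. So Alice can't be 5.
So Alice = 8.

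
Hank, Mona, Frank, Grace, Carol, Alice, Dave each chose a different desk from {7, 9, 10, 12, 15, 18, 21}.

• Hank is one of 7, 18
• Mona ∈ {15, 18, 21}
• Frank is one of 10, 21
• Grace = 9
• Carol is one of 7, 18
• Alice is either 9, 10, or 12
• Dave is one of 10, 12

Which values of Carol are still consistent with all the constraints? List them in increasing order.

7, 18

Grace must be 9 (only option left). Strike 9 from Alice.
The 6 still-open variables together cover exactly {7, 10, 12, 15, 18, 21} — 6 values for 6 variables — and 15 appears only in Mona's list, so Mona = 15.
The 5 still-open variables draw from only 5 values {7, 10, 12, 18, 21}, so each is used; only Frank can be 21, hence Frank = 21.
No further eliminations apply; Carol can still be any of 7, 18.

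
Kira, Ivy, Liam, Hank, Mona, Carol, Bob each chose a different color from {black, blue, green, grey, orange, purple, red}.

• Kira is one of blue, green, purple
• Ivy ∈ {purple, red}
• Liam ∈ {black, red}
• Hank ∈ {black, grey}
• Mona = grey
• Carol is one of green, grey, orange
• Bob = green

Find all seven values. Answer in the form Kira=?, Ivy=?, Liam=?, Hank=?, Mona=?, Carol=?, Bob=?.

Kira=blue, Ivy=purple, Liam=red, Hank=black, Mona=grey, Carol=orange, Bob=green

Mona must be grey (only option left). So Hank, Carol can't be grey.
That leaves Bob = green. Strike green from Kira, Carol.
That leaves Hank = black. Eliminate black elsewhere: Liam.
Carol's domain is down to {orange}, so Carol = orange.
Liam's domain is down to {red}, so Liam = red. Remove red from Ivy.
Ivy's domain is down to {purple}, so Ivy = purple. Remove purple from Kira.
Kira has just one choice, so Kira = blue.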